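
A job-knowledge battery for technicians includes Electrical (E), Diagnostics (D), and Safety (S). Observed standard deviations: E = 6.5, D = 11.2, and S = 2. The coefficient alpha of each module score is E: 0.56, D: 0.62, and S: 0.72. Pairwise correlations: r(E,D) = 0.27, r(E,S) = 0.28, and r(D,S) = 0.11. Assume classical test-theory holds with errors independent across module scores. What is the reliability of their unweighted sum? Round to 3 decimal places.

0.698

Var(E+D+S) = 6.5² + 11.2² + 2² + 2·[6.5·11.2·0.27 + 6.5·2·0.28 + 11.2·2·0.11] = 171.69 + 51.52 = 223.21.
Because errors are independent across components, Cov(Tᵢ,Tⱼ) = Cov(Xᵢ,Xⱼ); the off-diagonal part of the true-score variance is the same as above.
True-score variance = [6.5²·0.56 + 11.2²·0.62 + 2²·0.72] + 51.52 = 104.313 + 51.52 = 155.833.
Reliability = 155.833 / 223.21 = 0.698.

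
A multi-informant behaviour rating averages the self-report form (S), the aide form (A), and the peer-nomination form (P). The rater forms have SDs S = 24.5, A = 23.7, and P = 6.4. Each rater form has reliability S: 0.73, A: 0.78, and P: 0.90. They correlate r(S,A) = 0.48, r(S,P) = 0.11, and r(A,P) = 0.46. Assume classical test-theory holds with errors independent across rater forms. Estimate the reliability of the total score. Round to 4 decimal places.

0.8502

Var(S+A+P) = 24.5² + 23.7² + 6.4² + 2·[24.5·23.7·0.48 + 24.5·6.4·0.11 + 23.7·6.4·0.46] = 1202.9 + 731.466 = 1934.37.
Under uncorrelated errors the observed covariances equal the true-score covariances, so only the own-variance terms attenuate.
True-score variance = [24.5²·0.73 + 23.7²·0.78 + 6.4²·0.90] + 731.466 = 913.165 + 731.466 = 1644.63.
Reliability = 1644.63 / 1934.37 = 0.8502.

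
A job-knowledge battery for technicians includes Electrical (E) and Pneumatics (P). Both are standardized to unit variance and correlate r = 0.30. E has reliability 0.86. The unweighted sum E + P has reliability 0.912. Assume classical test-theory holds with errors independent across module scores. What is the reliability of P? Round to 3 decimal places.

Var(E+P) = 2 + 2·0.30 = 2.600.
True-score variance = ρ_E + ρ_P + 2·0.30, so 0.912 = (0.86 + ρ_P + 0.60) / 2.600.
ρ_P = 0.912·2.600 − 0.86 − 0.60 = 0.911.

0.911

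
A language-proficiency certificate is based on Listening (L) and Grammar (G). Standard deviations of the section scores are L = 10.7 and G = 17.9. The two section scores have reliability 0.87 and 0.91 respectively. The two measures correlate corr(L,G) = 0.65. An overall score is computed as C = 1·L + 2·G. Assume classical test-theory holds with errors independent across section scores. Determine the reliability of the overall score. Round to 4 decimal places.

0.9312

Var(C) = 10.7² + 2²·17.9² + 2·[2·10.7·17.9·0.65] = 1396.13 + 497.978 = 1894.11.
With uncorrelated errors the cross-covariances are all true-score covariance, so they carry over unchanged; only the diagonal terms shrink to ρᵢσᵢ².
True-score variance = [10.7²·0.87 + 2²·17.9²·0.91] + 497.978 = 1265.9 + 497.978 = 1763.88.
Reliability = 1763.88 / 1894.11 = 0.9312.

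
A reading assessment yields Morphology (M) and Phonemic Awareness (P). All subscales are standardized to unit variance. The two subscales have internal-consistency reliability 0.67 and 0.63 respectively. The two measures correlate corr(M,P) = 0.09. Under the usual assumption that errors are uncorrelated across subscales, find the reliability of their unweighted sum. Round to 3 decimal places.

Var(M+P) = 2 + 2·[0.09] = 2 + 0.18 = 2.18.
Because errors are independent across components, Cov(Tᵢ,Tⱼ) = Cov(Xᵢ,Xⱼ); the off-diagonal part of the true-score variance is the same as above.
True-score variance = [0.67 + 0.63] + 0.18 = 1.3 + 0.18 = 1.48.
Reliability = 1.48 / 2.18 = 0.679.

0.679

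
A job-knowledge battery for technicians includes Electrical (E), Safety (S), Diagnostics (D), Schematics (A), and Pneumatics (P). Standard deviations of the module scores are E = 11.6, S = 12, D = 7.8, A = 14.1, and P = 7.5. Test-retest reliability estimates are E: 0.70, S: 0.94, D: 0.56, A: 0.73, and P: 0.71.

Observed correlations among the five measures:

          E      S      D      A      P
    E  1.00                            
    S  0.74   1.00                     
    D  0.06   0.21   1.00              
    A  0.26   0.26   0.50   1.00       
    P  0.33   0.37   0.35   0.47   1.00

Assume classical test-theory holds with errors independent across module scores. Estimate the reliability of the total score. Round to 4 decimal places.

Var(E+S+D+A+P) = 11.6² + 12² + 7.8² + 14.1² + 7.5² + 2·[11.6·12·0.74 + 11.6·7.8·0.06 + 11.6·14.1·0.26 + 11.6·7.5·0.33 + 12·7.8·0.21 + 12·14.1·0.26 + 12·7.5·0.37 + 7.8·14.1·0.50 + 7.8·7.5·0.35 + 14.1·7.5·0.47] = 594.46 + 803.576 = 1398.04.
With uncorrelated errors the cross-covariances are all true-score covariance, so they carry over unchanged; only the diagonal terms shrink to ρᵢσᵢ².
True-score variance = [11.6²·0.70 + 12²·0.94 + 7.8²·0.56 + 14.1²·0.73 + 7.5²·0.71] + 803.576 = 448.691 + 803.576 = 1252.27.
Reliability = 1252.27 / 1398.04 = 0.8957.

0.8957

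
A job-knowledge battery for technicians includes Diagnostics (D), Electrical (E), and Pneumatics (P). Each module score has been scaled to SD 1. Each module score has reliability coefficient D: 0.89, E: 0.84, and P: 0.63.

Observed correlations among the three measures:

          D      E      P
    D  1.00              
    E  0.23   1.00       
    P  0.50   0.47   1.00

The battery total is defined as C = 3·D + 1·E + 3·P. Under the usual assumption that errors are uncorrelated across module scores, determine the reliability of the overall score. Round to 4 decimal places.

0.8609

Var(C) = 3² + 1 + 3² + 2·[3·0.23 + 9·0.50 + 3·0.47] = 19 + 13.2 = 32.2.
Because errors are independent across components, Cov(Tᵢ,Tⱼ) = Cov(Xᵢ,Xⱼ); the off-diagonal part of the true-score variance is the same as above.
True-score variance = [3²·0.89 + 0.84 + 3²·0.63] + 13.2 = 14.52 + 13.2 = 27.72.
Reliability = 27.72 / 32.2 = 0.8609.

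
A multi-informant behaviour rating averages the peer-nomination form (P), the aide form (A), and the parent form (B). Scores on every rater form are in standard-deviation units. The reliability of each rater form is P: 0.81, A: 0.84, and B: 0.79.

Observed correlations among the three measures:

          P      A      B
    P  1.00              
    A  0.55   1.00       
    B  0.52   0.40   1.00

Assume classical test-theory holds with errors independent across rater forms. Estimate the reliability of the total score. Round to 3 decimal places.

0.906

Var(P+A+B) = 3 + 2·[0.55 + 0.52 + 0.40] = 3 + 2.94 = 5.94.
Because errors are independent across components, Cov(Tᵢ,Tⱼ) = Cov(Xᵢ,Xⱼ); the off-diagonal part of the true-score variance is the same as above.
True-score variance = [0.81 + 0.84 + 0.79] + 2.94 = 2.44 + 2.94 = 5.38.
Reliability = 5.38 / 5.94 = 0.906.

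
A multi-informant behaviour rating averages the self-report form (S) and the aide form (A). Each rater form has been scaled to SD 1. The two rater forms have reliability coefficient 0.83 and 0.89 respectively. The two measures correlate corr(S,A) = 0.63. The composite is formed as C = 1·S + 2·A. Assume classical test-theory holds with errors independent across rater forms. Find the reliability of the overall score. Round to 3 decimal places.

Var(C) = 1 + 2² + 2·[2·0.63] = 5 + 2.52 = 7.52.
With uncorrelated errors the cross-covariances are all true-score covariance, so they carry over unchanged; only the diagonal terms shrink to ρᵢσᵢ².
True-score variance = [0.83 + 2²·0.89] + 2.52 = 4.39 + 2.52 = 6.91.
Reliability = 6.91 / 7.52 = 0.919.

0.919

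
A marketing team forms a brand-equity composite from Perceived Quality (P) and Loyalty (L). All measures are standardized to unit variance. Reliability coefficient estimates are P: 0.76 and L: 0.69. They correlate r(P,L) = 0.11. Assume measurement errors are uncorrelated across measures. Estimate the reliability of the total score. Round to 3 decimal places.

Var(P+L) = 2 + 2·[0.11] = 2 + 0.22 = 2.22.
Because errors are independent across components, Cov(Tᵢ,Tⱼ) = Cov(Xᵢ,Xⱼ); the off-diagonal part of the true-score variance is the same as above.
True-score variance = [0.76 + 0.69] + 0.22 = 1.45 + 0.22 = 1.67.
Reliability = 1.67 / 2.22 = 0.752.

0.752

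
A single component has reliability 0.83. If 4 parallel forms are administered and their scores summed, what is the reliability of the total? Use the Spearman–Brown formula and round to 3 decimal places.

0.951

ρ_k = kρ / (1 + (k−1)ρ) = 4·0.83 / (1 + 3·0.83) = 3.320 / 3.490 = 0.951.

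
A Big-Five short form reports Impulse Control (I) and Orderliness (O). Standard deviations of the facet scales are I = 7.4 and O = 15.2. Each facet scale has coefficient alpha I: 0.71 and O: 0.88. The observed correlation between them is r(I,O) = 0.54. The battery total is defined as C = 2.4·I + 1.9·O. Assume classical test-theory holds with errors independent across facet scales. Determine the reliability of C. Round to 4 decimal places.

0.8875

Var(C) = 2.4²·7.4² + 1.9²·15.2² + 2·[4.56·7.4·15.2·0.54] = 1149.47 + 553.942 = 1703.41.
Under uncorrelated errors the observed covariances equal the true-score covariances, so only the own-variance terms attenuate.
True-score variance = [2.4²·7.4²·0.71 + 1.9²·15.2²·0.88] + 553.942 = 957.914 + 553.942 = 1511.86.
Reliability = 1511.86 / 1703.41 = 0.8875.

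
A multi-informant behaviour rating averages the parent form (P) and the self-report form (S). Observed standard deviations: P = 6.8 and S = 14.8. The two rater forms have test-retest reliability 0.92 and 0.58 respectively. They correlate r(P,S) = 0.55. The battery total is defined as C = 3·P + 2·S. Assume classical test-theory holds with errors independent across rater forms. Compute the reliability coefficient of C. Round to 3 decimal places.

0.795

Var(C) = 3²·6.8² + 2²·14.8² + 2·[6·6.8·14.8·0.55] = 1292.32 + 664.224 = 1956.54.
With uncorrelated errors the cross-covariances are all true-score covariance, so they carry over unchanged; only the diagonal terms shrink to ρᵢσᵢ².
True-score variance = [3²·6.8²·0.92 + 2²·14.8²·0.58] + 664.224 = 891.04 + 664.224 = 1555.26.
Reliability = 1555.26 / 1956.54 = 0.795.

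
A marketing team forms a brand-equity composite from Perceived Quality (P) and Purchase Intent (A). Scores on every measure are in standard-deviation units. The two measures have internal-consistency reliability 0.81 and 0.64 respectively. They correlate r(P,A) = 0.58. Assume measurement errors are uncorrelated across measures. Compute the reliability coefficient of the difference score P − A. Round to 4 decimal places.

0.3452

Var(P−A) = 1 + 1 − 2·0.58 = 2 − 1.16 = 0.84.
With uncorrelated errors the cross-covariances are all true-score covariance, so they carry over unchanged; only the diagonal terms shrink to ρᵢσᵢ².
True-score variance = [0.81 + 0.64] − 1.16 = 1.45 − 1.16 = 0.29.
Reliability = 0.29 / 0.84 = 0.3452.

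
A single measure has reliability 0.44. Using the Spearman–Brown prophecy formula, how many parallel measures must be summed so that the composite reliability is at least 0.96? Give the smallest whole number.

31

k ≥ ρ*(1−ρ₁)/(ρ₁(1−ρ*)) = 0.96·0.56 / (0.44·0.04) = 30.545.
Smallest integer k = 31.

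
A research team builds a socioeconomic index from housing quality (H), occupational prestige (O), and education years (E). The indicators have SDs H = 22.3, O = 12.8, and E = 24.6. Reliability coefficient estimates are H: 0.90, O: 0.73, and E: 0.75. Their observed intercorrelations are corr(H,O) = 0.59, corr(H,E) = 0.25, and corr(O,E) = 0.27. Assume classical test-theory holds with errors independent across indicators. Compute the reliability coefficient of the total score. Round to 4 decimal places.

Var(H+O+E) = 22.3² + 12.8² + 24.6² + 2·[22.3·12.8·0.59 + 22.3·24.6·0.25 + 12.8·24.6·0.27] = 1266.29 + 781.144 = 2047.43.
With uncorrelated errors the cross-covariances are all true-score covariance, so they carry over unchanged; only the diagonal terms shrink to ρᵢσᵢ².
True-score variance = [22.3²·0.90 + 12.8²·0.73 + 24.6²·0.75] + 781.144 = 1021.03 + 781.144 = 1802.18.
Reliability = 1802.18 / 2047.43 = 0.8802.

0.8802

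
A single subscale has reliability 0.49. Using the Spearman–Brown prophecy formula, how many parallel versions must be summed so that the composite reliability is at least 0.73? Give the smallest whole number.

k ≥ ρ*(1−ρ₁)/(ρ₁(1−ρ*)) = 0.73·0.51 / (0.49·0.27) = 2.814.
Smallest integer k = 3.

3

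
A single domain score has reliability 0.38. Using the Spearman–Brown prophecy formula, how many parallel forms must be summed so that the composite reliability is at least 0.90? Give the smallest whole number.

k ≥ ρ*(1−ρ₁)/(ρ₁(1−ρ*)) = 0.90·0.62 / (0.38·0.10) = 14.684.
Smallest integer k = 15.

15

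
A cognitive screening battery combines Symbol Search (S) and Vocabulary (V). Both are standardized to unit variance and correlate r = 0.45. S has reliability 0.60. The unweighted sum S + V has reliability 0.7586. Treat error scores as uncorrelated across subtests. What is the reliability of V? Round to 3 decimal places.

0.700

Var(S+V) = 2 + 2·0.45 = 2.900.
True-score variance = ρ_S + ρ_V + 2·0.45, so 0.7586 = (0.60 + ρ_V + 0.90) / 2.900.
ρ_V = 0.7586·2.900 − 0.60 − 0.90 = 0.700.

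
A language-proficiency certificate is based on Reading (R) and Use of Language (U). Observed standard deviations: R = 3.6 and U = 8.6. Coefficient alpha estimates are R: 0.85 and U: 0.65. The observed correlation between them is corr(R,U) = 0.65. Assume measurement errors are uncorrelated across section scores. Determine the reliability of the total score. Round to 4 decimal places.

0.7812

Var(R+U) = 3.6² + 8.6² + 2·[3.6·8.6·0.65] = 86.92 + 40.248 = 127.168.
Under uncorrelated errors the observed covariances equal the true-score covariances, so only the own-variance terms attenuate.
True-score variance = [3.6²·0.85 + 8.6²·0.65] + 40.248 = 59.09 + 40.248 = 99.338.
Reliability = 99.338 / 127.168 = 0.7812.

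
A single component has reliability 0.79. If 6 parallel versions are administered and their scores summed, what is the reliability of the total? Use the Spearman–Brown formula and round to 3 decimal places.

ρ_k = kρ / (1 + (k−1)ρ) = 6·0.79 / (1 + 5·0.79) = 4.740 / 4.950 = 0.958.

0.958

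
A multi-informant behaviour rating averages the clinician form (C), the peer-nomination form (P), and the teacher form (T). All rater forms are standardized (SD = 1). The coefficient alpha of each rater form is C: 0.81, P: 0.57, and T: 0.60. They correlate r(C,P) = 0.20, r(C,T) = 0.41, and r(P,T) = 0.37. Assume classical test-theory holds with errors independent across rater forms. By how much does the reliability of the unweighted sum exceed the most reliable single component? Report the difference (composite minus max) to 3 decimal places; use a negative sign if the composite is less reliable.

-0.016

Var(sum) = 3 + 1.96 = 4.96; true-score variance = 1.98 + 1.96 = 3.94; composite reliability = 0.7944.
Max component reliability = 0.8100.
Difference = 0.7944 − 0.8100 = -0.016.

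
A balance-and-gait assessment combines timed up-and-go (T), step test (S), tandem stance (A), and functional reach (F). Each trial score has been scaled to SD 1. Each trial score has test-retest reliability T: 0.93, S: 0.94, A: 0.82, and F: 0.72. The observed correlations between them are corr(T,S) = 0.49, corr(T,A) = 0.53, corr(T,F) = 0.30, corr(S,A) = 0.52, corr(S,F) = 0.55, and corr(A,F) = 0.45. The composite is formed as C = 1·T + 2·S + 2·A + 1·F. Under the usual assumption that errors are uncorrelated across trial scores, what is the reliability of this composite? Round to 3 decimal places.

Var(C) = 1 + 2² + 2² + 1 + 2·[2·0.49 + 2·0.53 + 0.30 + 4·0.52 + 2·0.55 + 2·0.45] = 10 + 12.84 = 22.84.
With uncorrelated errors the cross-covariances are all true-score covariance, so they carry over unchanged; only the diagonal terms shrink to ρᵢσᵢ².
True-score variance = [0.93 + 2²·0.94 + 2²·0.82 + 0.72] + 12.84 = 8.69 + 12.84 = 21.53.
Reliability = 21.53 / 22.84 = 0.943.

0.943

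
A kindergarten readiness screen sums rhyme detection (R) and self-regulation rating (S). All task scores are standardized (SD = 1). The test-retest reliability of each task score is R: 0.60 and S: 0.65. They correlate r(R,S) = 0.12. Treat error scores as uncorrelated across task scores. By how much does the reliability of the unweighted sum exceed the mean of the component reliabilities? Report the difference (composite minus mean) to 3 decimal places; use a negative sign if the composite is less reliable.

0.040

Var(sum) = 2 + 0.24 = 2.24; true-score variance = 1.25 + 0.24 = 1.49; composite reliability = 0.6652.
Mean component reliability = 0.6250.
Difference = 0.6652 − 0.6250 = 0.040.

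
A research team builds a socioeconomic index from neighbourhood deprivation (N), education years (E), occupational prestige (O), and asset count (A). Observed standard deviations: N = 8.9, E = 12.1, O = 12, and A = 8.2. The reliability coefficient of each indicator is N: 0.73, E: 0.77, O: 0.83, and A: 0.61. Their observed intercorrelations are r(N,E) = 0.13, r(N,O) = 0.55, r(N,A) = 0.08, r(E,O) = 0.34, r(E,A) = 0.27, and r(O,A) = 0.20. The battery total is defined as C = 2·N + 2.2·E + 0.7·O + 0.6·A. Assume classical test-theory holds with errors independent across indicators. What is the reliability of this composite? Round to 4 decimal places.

Var(C) = 2²·8.9² + 2.2²·12.1² + 0.7²·12² + 0.6²·8.2² + 2·[4.4·8.9·12.1·0.13 + 1.4·8.9·12·0.55 + 1.2·8.9·8.2·0.08 + 1.54·12.1·12·0.34 + 1.32·12.1·8.2·0.27 + 0.42·12·8.2·0.20] = 1120.23 + 540.99 = 1661.22.
Under uncorrelated errors the observed covariances equal the true-score covariances, so only the own-variance terms attenuate.
True-score variance = [2²·8.9²·0.73 + 2.2²·12.1²·0.77 + 0.7²·12²·0.83 + 0.6²·8.2²·0.61] + 540.99 = 850.265 + 540.99 = 1391.25.
Reliability = 1391.25 / 1661.22 = 0.8375.

0.8375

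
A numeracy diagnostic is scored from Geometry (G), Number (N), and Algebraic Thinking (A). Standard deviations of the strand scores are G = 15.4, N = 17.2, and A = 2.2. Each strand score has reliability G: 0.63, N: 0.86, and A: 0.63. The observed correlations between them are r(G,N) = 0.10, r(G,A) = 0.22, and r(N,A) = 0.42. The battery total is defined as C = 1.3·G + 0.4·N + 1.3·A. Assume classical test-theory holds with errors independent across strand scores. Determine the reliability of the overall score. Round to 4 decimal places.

0.6995

Var(C) = 1.3²·15.4² + 0.4²·17.2² + 1.3²·2.2² + 2·[0.52·15.4·17.2·0.10 + 1.69·15.4·2.2·0.22 + 0.52·17.2·2.2·0.42] = 456.314 + 69.2692 = 525.584.
Under uncorrelated errors the observed covariances equal the true-score covariances, so only the own-variance terms attenuate.
True-score variance = [1.3²·15.4²·0.63 + 0.4²·17.2²·0.86 + 1.3²·2.2²·0.63] + 69.2692 = 298.365 + 69.2692 = 367.634.
Reliability = 367.634 / 525.584 = 0.6995.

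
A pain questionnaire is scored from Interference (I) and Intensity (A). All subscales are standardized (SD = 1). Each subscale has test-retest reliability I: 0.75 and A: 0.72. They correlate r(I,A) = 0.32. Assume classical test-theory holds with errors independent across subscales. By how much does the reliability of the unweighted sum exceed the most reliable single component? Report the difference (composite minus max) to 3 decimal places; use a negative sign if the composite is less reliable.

Var(sum) = 2 + 0.64 = 2.64; true-score variance = 1.47 + 0.64 = 2.11; composite reliability = 0.7992.
Max component reliability = 0.7500.
Difference = 0.7992 − 0.7500 = 0.049.

0.049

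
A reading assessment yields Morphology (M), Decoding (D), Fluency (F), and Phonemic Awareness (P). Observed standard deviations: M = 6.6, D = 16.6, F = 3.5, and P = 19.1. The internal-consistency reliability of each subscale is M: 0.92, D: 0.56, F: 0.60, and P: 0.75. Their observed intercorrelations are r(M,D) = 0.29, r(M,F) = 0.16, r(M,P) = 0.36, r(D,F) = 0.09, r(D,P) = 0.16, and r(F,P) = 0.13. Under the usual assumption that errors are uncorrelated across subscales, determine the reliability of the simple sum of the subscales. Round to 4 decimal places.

Var(M+D+F+P) = 6.6² + 16.6² + 3.5² + 19.1² + 2·[6.6·16.6·0.29 + 6.6·3.5·0.16 + 6.6·19.1·0.36 + 16.6·3.5·0.09 + 16.6·19.1·0.16 + 3.5·19.1·0.13] = 696.18 + 290.998 = 987.178.
Because errors are independent across components, Cov(Tᵢ,Tⱼ) = Cov(Xᵢ,Xⱼ); the off-diagonal part of the true-score variance is the same as above.
True-score variance = [6.6²·0.92 + 16.6²·0.56 + 3.5²·0.60 + 19.1²·0.75] + 290.998 = 475.346 + 290.998 = 766.345.
Reliability = 766.345 / 987.178 = 0.7763.

0.7763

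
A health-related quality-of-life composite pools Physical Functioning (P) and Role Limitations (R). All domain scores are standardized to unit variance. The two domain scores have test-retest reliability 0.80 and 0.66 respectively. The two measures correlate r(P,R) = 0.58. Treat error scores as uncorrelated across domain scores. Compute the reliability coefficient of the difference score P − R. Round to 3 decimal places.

0.357

Var(P−R) = 1 + 1 − 2·0.58 = 2 − 1.16 = 0.84.
Under uncorrelated errors the observed covariances equal the true-score covariances, so only the own-variance terms attenuate.
True-score variance = [0.80 + 0.66] − 1.16 = 1.46 − 1.16 = 0.3.
Reliability = 0.3 / 0.84 = 0.357.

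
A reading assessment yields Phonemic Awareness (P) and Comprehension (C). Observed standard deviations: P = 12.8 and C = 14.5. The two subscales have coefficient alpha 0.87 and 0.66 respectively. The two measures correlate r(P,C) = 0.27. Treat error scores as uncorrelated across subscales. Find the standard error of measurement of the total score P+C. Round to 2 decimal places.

9.63

Var(total) = 374.09 + 100.224 = 474.314.
True-score variance = 281.306 + 100.224 = 381.53, so reliability = 0.8044.
Error variance = 474.314 − 381.53 = 92.7842; SEM = √92.7842 = 9.63.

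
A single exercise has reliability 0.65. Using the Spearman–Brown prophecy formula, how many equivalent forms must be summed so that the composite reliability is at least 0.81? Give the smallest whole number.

3

k ≥ ρ*(1−ρ₁)/(ρ₁(1−ρ*)) = 0.81·0.35 / (0.65·0.19) = 2.296.
Smallest integer k = 3.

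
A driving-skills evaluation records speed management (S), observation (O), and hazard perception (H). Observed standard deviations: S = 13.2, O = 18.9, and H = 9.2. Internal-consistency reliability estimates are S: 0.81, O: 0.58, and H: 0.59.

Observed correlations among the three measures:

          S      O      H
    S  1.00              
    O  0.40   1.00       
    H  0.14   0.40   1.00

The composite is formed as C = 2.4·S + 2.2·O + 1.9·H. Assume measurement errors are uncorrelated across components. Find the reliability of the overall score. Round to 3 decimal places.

0.784

Var(C) = 2.4²·13.2² + 2.2²·18.9² + 1.9²·9.2² + 2·[5.28·13.2·18.9·0.40 + 4.56·13.2·9.2·0.14 + 4.18·18.9·9.2·0.40] = 3038.07 + 1790.31 = 4828.38.
Because errors are independent across components, Cov(Tᵢ,Tⱼ) = Cov(Xᵢ,Xⱼ); the off-diagonal part of the true-score variance is the same as above.
True-score variance = [2.4²·13.2²·0.81 + 2.2²·18.9²·0.58 + 1.9²·9.2²·0.59] + 1790.31 = 1995.97 + 1790.31 = 3786.28.
Reliability = 3786.28 / 4828.38 = 0.784.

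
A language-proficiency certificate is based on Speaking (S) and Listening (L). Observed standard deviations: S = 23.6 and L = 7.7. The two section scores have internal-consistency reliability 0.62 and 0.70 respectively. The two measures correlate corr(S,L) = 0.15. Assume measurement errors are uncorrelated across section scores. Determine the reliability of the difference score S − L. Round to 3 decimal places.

0.592

Var(S−L) = 23.6² + 7.7² − 2·23.6·7.7·0.15 = 616.25 − 54.516 = 561.734.
Under uncorrelated errors the observed covariances equal the true-score covariances, so only the own-variance terms attenuate.
True-score variance = [23.6²·0.62 + 7.7²·0.70] − 54.516 = 386.818 − 54.516 = 332.302.
Reliability = 332.302 / 561.734 = 0.592.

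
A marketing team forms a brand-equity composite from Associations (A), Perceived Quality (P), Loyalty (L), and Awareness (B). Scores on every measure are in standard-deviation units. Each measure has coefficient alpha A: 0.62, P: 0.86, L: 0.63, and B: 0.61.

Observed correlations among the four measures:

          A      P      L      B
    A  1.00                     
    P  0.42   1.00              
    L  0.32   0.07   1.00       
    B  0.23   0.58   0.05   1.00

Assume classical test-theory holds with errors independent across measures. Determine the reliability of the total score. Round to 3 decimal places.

0.826

Var(A+P+L+B) = 4 + 2·[0.42 + 0.32 + 0.23 + 0.07 + 0.58 + 0.05] = 4 + 3.34 = 7.34.
Under uncorrelated errors the observed covariances equal the true-score covariances, so only the own-variance terms attenuate.
True-score variance = [0.62 + 0.86 + 0.63 + 0.61] + 3.34 = 2.72 + 3.34 = 6.06.
Reliability = 6.06 / 7.34 = 0.826.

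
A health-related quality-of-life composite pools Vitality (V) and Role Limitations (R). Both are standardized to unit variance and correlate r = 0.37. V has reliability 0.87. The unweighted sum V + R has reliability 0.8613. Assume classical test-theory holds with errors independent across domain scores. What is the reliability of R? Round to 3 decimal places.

Var(V+R) = 2 + 2·0.37 = 2.740.
True-score variance = ρ_V + ρ_R + 2·0.37, so 0.8613 = (0.87 + ρ_R + 0.74) / 2.740.
ρ_R = 0.8613·2.740 − 0.87 − 0.74 = 0.750.

0.750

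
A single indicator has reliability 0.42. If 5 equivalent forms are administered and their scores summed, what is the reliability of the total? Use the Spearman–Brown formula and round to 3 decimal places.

0.784

ρ_k = kρ / (1 + (k−1)ρ) = 5·0.42 / (1 + 4·0.42) = 2.100 / 2.680 = 0.784.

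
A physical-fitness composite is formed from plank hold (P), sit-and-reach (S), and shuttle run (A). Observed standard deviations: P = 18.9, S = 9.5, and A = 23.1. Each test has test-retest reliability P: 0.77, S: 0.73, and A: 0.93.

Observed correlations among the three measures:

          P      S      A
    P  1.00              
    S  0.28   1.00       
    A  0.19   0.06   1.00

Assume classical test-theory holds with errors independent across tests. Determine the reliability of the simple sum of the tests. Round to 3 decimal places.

Var(P+S+A) = 18.9² + 9.5² + 23.1² + 2·[18.9·9.5·0.28 + 18.9·23.1·0.19 + 9.5·23.1·0.06] = 981.07 + 292.786 = 1273.86.
Under uncorrelated errors the observed covariances equal the true-score covariances, so only the own-variance terms attenuate.
True-score variance = [18.9²·0.77 + 9.5²·0.73 + 23.1²·0.93] + 292.786 = 837.191 + 292.786 = 1129.98.
Reliability = 1129.98 / 1273.86 = 0.887.

0.887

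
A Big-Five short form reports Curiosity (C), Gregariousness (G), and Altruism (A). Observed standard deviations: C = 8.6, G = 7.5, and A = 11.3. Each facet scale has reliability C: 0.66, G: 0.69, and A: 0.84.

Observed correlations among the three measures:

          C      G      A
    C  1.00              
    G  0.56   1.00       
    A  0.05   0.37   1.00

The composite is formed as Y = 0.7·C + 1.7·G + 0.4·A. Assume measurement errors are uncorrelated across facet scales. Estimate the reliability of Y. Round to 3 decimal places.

0.812

Var(Y) = 0.7²·8.6² + 1.7²·7.5² + 0.4²·11.3² + 2·[1.19·8.6·7.5·0.56 + 0.28·8.6·11.3·0.05 + 0.68·7.5·11.3·0.37] = 219.233 + 131.333 = 350.566.
Under uncorrelated errors the observed covariances equal the true-score covariances, so only the own-variance terms attenuate.
True-score variance = [0.7²·8.6²·0.66 + 1.7²·7.5²·0.69 + 0.4²·11.3²·0.84] + 131.333 = 153.248 + 131.333 = 284.581.
Reliability = 284.581 / 350.566 = 0.812.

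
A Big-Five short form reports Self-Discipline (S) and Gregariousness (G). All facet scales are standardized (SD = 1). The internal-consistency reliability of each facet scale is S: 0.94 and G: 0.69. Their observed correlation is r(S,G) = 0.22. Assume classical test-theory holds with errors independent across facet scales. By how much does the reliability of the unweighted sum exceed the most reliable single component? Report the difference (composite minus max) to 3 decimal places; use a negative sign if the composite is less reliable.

-0.092

Var(sum) = 2 + 0.44 = 2.44; true-score variance = 1.63 + 0.44 = 2.07; composite reliability = 0.8484.
Max component reliability = 0.9400.
Difference = 0.8484 − 0.9400 = -0.092.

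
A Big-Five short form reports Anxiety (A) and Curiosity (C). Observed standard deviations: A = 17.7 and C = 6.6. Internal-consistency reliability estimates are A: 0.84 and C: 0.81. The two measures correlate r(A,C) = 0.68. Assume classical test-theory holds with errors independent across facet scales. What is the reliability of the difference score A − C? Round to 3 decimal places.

0.705

Var(A−C) = 17.7² + 6.6² − 2·17.7·6.6·0.68 = 356.85 − 158.875 = 197.975.
With uncorrelated errors the cross-covariances are all true-score covariance, so they carry over unchanged; only the diagonal terms shrink to ρᵢσᵢ².
True-score variance = [17.7²·0.84 + 6.6²·0.81] − 158.875 = 298.447 − 158.875 = 139.572.
Reliability = 139.572 / 197.975 = 0.705.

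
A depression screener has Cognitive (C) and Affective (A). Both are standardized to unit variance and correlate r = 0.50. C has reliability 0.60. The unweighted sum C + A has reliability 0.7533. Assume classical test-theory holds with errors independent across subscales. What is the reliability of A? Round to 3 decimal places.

Var(C+A) = 2 + 2·0.50 = 3.000.
True-score variance = ρ_C + ρ_A + 2·0.50, so 0.7533 = (0.60 + ρ_A + 1.00) / 3.000.
ρ_A = 0.7533·3.000 − 0.60 − 1.00 = 0.660.

0.660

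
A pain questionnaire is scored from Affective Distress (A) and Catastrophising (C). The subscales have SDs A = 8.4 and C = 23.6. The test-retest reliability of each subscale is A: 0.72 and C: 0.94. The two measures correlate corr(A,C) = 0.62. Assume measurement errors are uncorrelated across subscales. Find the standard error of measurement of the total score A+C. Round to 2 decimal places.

Var(total) = 627.52 + 245.818 = 873.338.
True-score variance = 574.346 + 245.818 = 820.163, so reliability = 0.9391.
Error variance = 873.338 − 820.163 = 53.1744; SEM = √53.1744 = 7.29.

7.29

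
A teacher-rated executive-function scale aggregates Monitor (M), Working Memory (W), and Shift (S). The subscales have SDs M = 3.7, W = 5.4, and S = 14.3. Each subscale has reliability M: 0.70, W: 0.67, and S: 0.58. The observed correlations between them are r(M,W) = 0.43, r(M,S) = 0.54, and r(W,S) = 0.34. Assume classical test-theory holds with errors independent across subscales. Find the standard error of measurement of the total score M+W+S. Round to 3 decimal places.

Var(total) = 247.34 + 126.835 = 374.175.
True-score variance = 147.724 + 126.835 = 274.56, so reliability = 0.7338.
Error variance = 374.175 − 274.56 = 99.6156; SEM = √99.6156 = 9.981.

9.981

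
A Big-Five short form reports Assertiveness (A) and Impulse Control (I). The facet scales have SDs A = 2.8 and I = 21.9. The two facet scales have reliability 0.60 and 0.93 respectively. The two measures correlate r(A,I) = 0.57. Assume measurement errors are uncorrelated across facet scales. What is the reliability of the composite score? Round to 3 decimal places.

0.934

Var(A+I) = 2.8² + 21.9² + 2·[2.8·21.9·0.57] = 487.45 + 69.9048 = 557.355.
With uncorrelated errors the cross-covariances are all true-score covariance, so they carry over unchanged; only the diagonal terms shrink to ρᵢσᵢ².
True-score variance = [2.8²·0.60 + 21.9²·0.93] + 69.9048 = 450.741 + 69.9048 = 520.646.
Reliability = 520.646 / 557.355 = 0.934.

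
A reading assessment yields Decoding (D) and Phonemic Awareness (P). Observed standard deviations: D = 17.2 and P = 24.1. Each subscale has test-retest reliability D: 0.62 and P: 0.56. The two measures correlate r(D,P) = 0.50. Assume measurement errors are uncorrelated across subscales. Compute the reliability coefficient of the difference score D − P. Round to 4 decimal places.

0.2037

Var(D−P) = 17.2² + 24.1² − 2·17.2·24.1·0.50 = 876.65 − 414.52 = 462.13.
Under uncorrelated errors the observed covariances equal the true-score covariances, so only the own-variance terms attenuate.
True-score variance = [17.2²·0.62 + 24.1²·0.56] − 414.52 = 508.674 − 414.52 = 94.1544.
Reliability = 94.1544 / 462.13 = 0.2037.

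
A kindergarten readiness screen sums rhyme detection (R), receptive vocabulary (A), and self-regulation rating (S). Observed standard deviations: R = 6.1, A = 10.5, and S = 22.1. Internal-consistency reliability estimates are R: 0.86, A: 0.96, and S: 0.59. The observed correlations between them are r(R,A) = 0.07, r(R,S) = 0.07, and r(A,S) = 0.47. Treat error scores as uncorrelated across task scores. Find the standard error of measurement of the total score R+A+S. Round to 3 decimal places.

14.487

Var(total) = 635.87 + 245.967 = 881.837.
True-score variance = 426.003 + 245.967 = 671.97, so reliability = 0.7620.
Error variance = 881.837 − 671.97 = 209.868; SEM = √209.868 = 14.487.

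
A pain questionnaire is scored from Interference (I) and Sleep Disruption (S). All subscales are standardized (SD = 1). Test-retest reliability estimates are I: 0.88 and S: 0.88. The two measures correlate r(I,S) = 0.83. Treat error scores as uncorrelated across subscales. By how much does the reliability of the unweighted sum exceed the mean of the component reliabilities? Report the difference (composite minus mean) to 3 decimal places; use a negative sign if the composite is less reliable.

0.054

Var(sum) = 2 + 1.66 = 3.66; true-score variance = 1.76 + 1.66 = 3.42; composite reliability = 0.9344.
Mean component reliability = 0.8800.
Difference = 0.9344 − 0.8800 = 0.054.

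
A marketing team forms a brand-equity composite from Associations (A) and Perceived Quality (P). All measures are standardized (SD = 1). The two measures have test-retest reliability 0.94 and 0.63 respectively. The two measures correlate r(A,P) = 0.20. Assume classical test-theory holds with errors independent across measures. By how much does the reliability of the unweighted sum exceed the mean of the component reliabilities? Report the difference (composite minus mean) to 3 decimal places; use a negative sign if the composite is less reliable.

Var(sum) = 2 + 0.4 = 2.4; true-score variance = 1.57 + 0.4 = 1.97; composite reliability = 0.8208.
Mean component reliability = 0.7850.
Difference = 0.8208 − 0.7850 = 0.036.

0.036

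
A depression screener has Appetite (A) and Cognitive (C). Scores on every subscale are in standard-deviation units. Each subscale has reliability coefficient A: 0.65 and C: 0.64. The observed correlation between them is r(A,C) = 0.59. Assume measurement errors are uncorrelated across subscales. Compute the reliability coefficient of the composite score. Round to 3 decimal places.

0.777

Var(A+C) = 2 + 2·[0.59] = 2 + 1.18 = 3.18.
Under uncorrelated errors the observed covariances equal the true-score covariances, so only the own-variance terms attenuate.
True-score variance = [0.65 + 0.64] + 1.18 = 1.29 + 1.18 = 2.47.
Reliability = 2.47 / 3.18 = 0.777.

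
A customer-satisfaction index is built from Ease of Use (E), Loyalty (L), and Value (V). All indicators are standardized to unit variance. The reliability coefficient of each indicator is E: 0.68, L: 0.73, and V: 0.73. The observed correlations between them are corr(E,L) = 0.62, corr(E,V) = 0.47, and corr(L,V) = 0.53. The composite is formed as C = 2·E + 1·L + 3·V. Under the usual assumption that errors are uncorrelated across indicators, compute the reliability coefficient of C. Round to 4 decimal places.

0.8427

Var(C) = 2² + 1 + 3² + 2·[2·0.62 + 6·0.47 + 3·0.53] = 14 + 11.3 = 25.3.
With uncorrelated errors the cross-covariances are all true-score covariance, so they carry over unchanged; only the diagonal terms shrink to ρᵢσᵢ².
True-score variance = [2²·0.68 + 0.73 + 3²·0.73] + 11.3 = 10.02 + 11.3 = 21.32.
Reliability = 21.32 / 25.3 = 0.8427.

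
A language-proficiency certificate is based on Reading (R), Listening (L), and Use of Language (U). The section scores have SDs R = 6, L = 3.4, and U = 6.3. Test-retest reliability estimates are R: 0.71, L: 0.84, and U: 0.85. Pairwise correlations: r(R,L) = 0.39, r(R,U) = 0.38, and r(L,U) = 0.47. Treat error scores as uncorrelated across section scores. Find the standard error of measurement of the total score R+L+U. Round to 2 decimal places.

Var(total) = 87.25 + 64.7748 = 152.025.
True-score variance = 69.0069 + 64.7748 = 133.782, so reliability = 0.8800.
Error variance = 152.025 − 133.782 = 18.2431; SEM = √18.2431 = 4.27.

4.27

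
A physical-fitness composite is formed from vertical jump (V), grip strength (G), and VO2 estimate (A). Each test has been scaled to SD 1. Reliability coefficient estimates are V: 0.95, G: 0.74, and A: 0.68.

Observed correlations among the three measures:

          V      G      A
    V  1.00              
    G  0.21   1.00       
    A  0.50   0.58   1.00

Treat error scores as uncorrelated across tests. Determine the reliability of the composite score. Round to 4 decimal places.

0.8871

Var(V+G+A) = 3 + 2·[0.21 + 0.50 + 0.58] = 3 + 2.58 = 5.58.
With uncorrelated errors the cross-covariances are all true-score covariance, so they carry over unchanged; only the diagonal terms shrink to ρᵢσᵢ².
True-score variance = [0.95 + 0.74 + 0.68] + 2.58 = 2.37 + 2.58 = 4.95.
Reliability = 4.95 / 5.58 = 0.8871.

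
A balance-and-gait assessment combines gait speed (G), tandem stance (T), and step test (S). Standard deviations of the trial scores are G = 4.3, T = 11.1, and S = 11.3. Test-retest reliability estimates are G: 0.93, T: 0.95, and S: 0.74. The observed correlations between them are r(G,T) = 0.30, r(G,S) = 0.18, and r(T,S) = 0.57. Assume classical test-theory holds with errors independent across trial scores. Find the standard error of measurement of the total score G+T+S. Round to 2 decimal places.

6.38

Var(total) = 269.39 + 189.121 = 458.511.
True-score variance = 228.736 + 189.121 = 417.856, so reliability = 0.9113.
Error variance = 458.511 − 417.856 = 40.6542; SEM = √40.6542 = 6.38.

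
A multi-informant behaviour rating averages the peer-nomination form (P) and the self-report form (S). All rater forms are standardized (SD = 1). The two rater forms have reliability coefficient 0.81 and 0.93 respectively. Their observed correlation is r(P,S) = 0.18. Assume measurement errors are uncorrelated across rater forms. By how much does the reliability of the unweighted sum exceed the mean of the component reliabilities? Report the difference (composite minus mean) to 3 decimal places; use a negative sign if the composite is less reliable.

0.020

Var(sum) = 2 + 0.36 = 2.36; true-score variance = 1.74 + 0.36 = 2.1; composite reliability = 0.8898.
Mean component reliability = 0.8700.
Difference = 0.8898 − 0.8700 = 0.020.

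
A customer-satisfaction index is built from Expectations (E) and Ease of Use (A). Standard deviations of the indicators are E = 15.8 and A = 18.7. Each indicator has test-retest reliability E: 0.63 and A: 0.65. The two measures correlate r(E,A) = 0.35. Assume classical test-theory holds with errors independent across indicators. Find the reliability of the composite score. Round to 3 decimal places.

0.734

Var(E+A) = 15.8² + 18.7² + 2·[15.8·18.7·0.35] = 599.33 + 206.822 = 806.152.
Under uncorrelated errors the observed covariances equal the true-score covariances, so only the own-variance terms attenuate.
True-score variance = [15.8²·0.63 + 18.7²·0.65] + 206.822 = 384.572 + 206.822 = 591.394.
Reliability = 591.394 / 806.152 = 0.734.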